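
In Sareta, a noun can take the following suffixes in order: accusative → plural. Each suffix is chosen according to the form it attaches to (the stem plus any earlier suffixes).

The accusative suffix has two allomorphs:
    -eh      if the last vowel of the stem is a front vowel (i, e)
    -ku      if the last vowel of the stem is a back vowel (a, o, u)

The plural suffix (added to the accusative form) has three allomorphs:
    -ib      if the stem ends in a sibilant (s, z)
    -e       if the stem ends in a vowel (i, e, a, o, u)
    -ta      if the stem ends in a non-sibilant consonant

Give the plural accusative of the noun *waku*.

wakukue

*waku*: last vowel = /u/, a back vowel → -ku → *wakuku*.
Since the final sound of the accusative form *wakuku* is /u/ (a vowel), it takes -e, giving *wakukue*.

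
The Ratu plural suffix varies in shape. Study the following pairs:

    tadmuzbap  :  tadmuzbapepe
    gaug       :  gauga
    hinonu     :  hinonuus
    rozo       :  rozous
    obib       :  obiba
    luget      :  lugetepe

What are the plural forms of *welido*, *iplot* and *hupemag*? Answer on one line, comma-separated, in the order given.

welidous, iplotepe, hupemaga

The suffix is conditioned by the final sound: -epe when the stem ends in a voiceless consonant (*tadmuzbap*, *luget*); -a when the stem ends in a voiced consonant (*gaug*, *obib*); -us when the stem ends in a vowel (*hinonu*, *rozo*).
The final sound of *welido* is /o/, which is a vowel, so the suffix is -us, giving *welidous*.
*iplot*: final sound = /t/, a voiceless consonant → -epe → *iplotepe*.
*hupemag*: final sound = /g/, a voiced consonant → -a → *hupemaga*.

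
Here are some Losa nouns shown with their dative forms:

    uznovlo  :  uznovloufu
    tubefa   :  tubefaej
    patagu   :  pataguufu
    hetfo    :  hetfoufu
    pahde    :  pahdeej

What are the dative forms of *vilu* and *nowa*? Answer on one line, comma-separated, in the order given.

The suffix is conditioned by the last vowel: -ufu when the last vowel of the stem is a rounded vowel (*uznovlo*, *patagu*, *hetfo*); -ej when the last vowel of the stem is an unrounded vowel (*tubefa*, *pahde*).
*vilu* — last vowel /u/ (a rounded vowel) → -ufu → *viluufu*.
*nowa*: last vowel = /a/, an unrounded vowel → -ej → *nowaej*.

viluufu, nowaej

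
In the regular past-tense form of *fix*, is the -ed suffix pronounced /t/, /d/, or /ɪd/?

/t/

The stem *fix* ends in a voiceless consonant other than /t/.
The -ed suffix is realized as /ɪd/ after /t, d/; as /t/ after other voiceless consonants; and as /d/ after other voiced sounds.
So -ed on *fix* is pronounced /t/.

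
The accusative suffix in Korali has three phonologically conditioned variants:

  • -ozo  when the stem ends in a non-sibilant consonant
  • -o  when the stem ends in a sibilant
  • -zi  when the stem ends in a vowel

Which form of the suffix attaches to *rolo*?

-zi

*rolo*: final sound = /o/, a vowel → -zi.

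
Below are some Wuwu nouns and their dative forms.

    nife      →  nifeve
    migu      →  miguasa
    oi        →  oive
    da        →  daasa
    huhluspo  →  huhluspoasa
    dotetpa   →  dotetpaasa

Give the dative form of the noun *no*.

noasa

The pattern is front/back vowel harmony: -ve when the last vowel of the stem is a front vowel (*nife*, *oi*); -asa when the last vowel of the stem is a back vowel (*migu*, *da*, *huhluspo*, *dotetpa*).
The last vowel of *no* is /o/, which is a back vowel, so the suffix is -asa, giving *noasa*.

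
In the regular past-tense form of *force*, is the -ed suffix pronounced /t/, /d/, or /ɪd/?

/t/

The stem *force* ends in a voiceless consonant other than /t/.
The -ed suffix is realized as /ɪd/ after /t, d/; as /t/ after other voiceless consonants; and as /d/ after other voiced sounds.
So -ed on *force* is pronounced /t/.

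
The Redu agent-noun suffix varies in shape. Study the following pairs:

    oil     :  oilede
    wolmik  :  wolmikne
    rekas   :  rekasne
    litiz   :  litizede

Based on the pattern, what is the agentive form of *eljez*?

eljezede

The alternation tracks the final consonant of the stem — -ne when the stem ends in a voiceless consonant (*wolmik*, *rekas*); -ede when the stem ends in a voiced consonant (*oil*, *litiz*).
Since the final consonant of *eljez* is /z/ (voiced), it takes -ede, giving *eljezede*.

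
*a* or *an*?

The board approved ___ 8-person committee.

an

The indefinite article is chosen by the initial *sound* of the following word, not its spelling.
The number *8* is spoken "eight", beginning with /eɪt/ — a vowel sound.
So the article is *an*: The board approved an 8-person committee.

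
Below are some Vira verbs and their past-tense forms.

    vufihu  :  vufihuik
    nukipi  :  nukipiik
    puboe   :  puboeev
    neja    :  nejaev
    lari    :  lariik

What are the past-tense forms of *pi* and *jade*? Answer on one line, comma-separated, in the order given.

piik, jadeev

The pattern is height harmony: -ik when the last vowel of the stem is a high vowel (*vufihu*, *nukipi*, *lari*); -ev when the last vowel of the stem is a non-high vowel (*puboe*, *neja*).
The last vowel of *pi* is /i/, which is a high vowel, so the suffix is -ik, giving *piik*.
Since the last vowel of *jade* is /e/ (a non-high vowel), it takes -ev, giving *jadeev*.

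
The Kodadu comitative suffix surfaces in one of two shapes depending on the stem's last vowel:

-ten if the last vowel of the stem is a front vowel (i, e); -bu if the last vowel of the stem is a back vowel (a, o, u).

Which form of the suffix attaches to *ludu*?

Since the last vowel of *ludu* is /u/ (a back vowel), it takes -bu.

-bu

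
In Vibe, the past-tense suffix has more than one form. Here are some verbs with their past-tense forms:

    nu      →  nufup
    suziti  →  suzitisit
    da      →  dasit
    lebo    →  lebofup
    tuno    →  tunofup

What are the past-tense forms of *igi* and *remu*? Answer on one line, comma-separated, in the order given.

Looking at the last vowel of each stem: -fup when the last vowel of the stem is a rounded vowel (*nu*, *lebo*, *tuno*); -sit when the last vowel of the stem is an unrounded vowel (*suziti*, *da*).
*igi*: last vowel = /i/, an unrounded vowel → -sit → *igisit*.
*remu*: last vowel = /u/, a rounded vowel → -fup → *remufup*.

igisit, remufup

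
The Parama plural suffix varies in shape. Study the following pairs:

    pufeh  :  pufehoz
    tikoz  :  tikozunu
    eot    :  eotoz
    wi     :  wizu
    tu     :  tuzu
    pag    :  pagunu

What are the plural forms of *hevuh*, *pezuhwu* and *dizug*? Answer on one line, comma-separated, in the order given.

The alternation tracks the final sound of the stem — -oz when the stem ends in a voiceless consonant (*pufeh*, *eot*); -unu when the stem ends in a voiced consonant (*tikoz*, *pag*); -zu when the stem ends in a vowel (*wi*, *tu*).
The final sound of *hevuh* is /h/, which is a voiceless consonant, so the suffix is -oz, giving *hevuhoz*.
*pezuhwu* — final sound /u/ (a vowel) → -zu → *pezuhwuzu*.
Since the final sound of *dizug* is /g/ (a voiced consonant), it takes -unu, giving *dizugunu*.

hevuhoz, pezuhwuzu, dizugunu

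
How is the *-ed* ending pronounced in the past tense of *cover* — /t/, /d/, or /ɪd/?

/d/

The stem *cover* ends in a voiced sound other than /d/.
The -ed suffix is realized as /ɪd/ after /t, d/; as /t/ after other voiceless consonants; and as /d/ after other voiced sounds.
So -ed on *cover* is pronounced /d/.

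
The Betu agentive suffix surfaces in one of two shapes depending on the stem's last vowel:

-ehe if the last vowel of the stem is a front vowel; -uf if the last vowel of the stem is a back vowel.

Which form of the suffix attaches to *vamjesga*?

-uf

*vamjesga*: last vowel = /a/, a back vowel → -uf.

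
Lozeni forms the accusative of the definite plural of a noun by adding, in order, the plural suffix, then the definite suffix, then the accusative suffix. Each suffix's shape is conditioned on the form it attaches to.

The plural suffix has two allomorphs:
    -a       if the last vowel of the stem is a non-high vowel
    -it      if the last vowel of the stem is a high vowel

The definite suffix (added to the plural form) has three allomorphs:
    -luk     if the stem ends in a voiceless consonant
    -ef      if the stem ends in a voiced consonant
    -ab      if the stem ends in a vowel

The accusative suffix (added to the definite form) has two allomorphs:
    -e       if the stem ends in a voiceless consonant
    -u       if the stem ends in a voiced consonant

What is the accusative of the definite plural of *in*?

Since the last vowel of *in* is /i/ (a high vowel), it takes -it, giving *init*.
Since the final sound of the plural form *init* is /t/ (a voiceless consonant), it takes -luk, giving *initluk*.
The definite form *initluk*: final consonant = /k/, voiceless → -e → *initluke*.

initluke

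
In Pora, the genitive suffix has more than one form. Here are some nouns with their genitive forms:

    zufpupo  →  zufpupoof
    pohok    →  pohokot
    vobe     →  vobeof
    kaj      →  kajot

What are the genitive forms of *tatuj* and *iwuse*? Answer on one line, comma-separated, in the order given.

tatujot, iwuseof

The suffix is conditioned by the final sound: -ot when the stem ends in a consonant (*pohok*, *kaj*); -of when the stem ends in a vowel (*zufpupo*, *vobe*).
*tatuj* — final sound /j/ (a consonant) → -ot → *tatujot*.
Since the final sound of *iwuse* is /e/ (a vowel), it takes -of, giving *iwuseof*.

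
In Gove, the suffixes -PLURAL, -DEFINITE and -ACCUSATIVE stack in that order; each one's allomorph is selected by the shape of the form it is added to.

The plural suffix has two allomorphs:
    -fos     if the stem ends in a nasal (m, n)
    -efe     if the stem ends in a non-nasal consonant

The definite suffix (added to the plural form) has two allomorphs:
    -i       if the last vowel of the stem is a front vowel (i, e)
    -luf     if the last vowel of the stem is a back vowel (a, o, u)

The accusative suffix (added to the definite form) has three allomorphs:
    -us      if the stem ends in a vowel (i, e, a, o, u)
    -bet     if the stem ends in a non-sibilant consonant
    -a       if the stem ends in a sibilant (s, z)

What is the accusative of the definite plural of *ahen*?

*ahen* — final consonant /n/ (a nasal) → -fos → *ahenfos*.
The last vowel of the plural form *ahenfos* is /o/, which is a back vowel, so the definite suffix is -luf, giving *ahenfosluf*.
The definite form *ahenfosluf*: final sound = /f/, a non-sibilant consonant → -bet → *ahenfoslufbet*.

ahenfoslufbet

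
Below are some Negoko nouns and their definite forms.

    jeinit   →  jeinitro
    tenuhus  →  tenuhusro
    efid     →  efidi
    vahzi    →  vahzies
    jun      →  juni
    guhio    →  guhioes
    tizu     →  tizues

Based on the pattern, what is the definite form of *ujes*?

The suffix is conditioned by the final sound: -ro when the stem ends in a voiceless consonant (*jeinit*, *tenuhus*); -i when the stem ends in a voiced consonant (*efid*, *jun*); -es when the stem ends in a vowel (*vahzi*, *guhio*, *tizu*).
*ujes* — final sound /s/ (a voiceless consonant) → -ro → *ujesro*.

ujesro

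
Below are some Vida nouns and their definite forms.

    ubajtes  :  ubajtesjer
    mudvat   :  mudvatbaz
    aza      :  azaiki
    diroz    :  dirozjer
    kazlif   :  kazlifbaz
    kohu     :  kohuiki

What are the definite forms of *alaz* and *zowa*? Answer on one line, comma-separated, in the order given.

The alternation tracks the final sound of the stem — -jer when the stem ends in a sibilant (*ubajtes*, *diroz*); -baz when the stem ends in a non-sibilant consonant (*mudvat*, *kazlif*); -iki when the stem ends in a vowel (*aza*, *kohu*).
Since the final sound of *alaz* is /z/ (a sibilant), it takes -jer, giving *alazjer*.
*zowa*: final sound = /a/, a vowel → -iki → *zowaiki*.

alazjer, zowaiki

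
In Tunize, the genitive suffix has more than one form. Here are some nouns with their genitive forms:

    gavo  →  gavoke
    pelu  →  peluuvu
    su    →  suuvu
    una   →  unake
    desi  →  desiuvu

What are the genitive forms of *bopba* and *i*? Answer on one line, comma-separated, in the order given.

bopbake, iuvu

The suffix is conditioned by the last vowel: -uvu when the last vowel of the stem is a high vowel (*pelu*, *su*, *desi*); -ke when the last vowel of the stem is a non-high vowel (*gavo*, *una*).
*bopba* — last vowel /a/ (a non-high vowel) → -ke → *bopbake*.
The last vowel of *i* is /i/, which is a high vowel, so the suffix is -uvu, giving *iuvu*.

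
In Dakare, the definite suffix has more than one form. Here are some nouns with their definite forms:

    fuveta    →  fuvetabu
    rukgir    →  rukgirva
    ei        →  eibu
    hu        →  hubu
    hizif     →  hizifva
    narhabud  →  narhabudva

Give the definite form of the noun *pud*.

pudva

Looking at the final sound of each stem: -va when the stem ends in a consonant (*rukgir*, *hizif*, *narhabud*); -bu when the stem ends in a vowel (*fuveta*, *ei*, *hu*).
The final sound of *pud* is /d/, which is a consonant, so the suffix is -va, giving *pudva*.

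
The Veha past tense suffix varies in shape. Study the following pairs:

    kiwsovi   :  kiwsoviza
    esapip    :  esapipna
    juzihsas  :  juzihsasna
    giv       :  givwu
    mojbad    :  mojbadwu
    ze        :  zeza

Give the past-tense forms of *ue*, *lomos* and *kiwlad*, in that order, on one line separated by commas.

ueza, lomosna, kiwladwu

The alternation tracks the final sound of the stem — -na when the stem ends in a voiceless consonant (*esapip*, *juzihsas*); -wu when the stem ends in a voiced consonant (*giv*, *mojbad*); -za when the stem ends in a vowel (*kiwsovi*, *ze*).
*ue*: final sound = /e/, a vowel → -za → *ueza*.
Since the final sound of *lomos* is /s/ (a voiceless consonant), it takes -na, giving *lomosna*.
Since the final sound of *kiwlad* is /d/ (a voiced consonant), it takes -wu, giving *kiwladwu*.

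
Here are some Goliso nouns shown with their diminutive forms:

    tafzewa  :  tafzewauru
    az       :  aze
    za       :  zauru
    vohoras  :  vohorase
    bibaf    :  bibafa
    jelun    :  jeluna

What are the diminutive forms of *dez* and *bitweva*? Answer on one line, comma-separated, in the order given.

The pattern is sibilance of the final sound: -e when the stem ends in a sibilant (*az*, *vohoras*); -a when the stem ends in a non-sibilant consonant (*bibaf*, *jelun*); -uru when the stem ends in a vowel (*tafzewa*, *za*).
*dez*: final sound = /z/, a sibilant → -e → *deze*.
*bitweva* — final sound /a/ (a vowel) → -uru → *bitwevauru*.

deze, bitwevauru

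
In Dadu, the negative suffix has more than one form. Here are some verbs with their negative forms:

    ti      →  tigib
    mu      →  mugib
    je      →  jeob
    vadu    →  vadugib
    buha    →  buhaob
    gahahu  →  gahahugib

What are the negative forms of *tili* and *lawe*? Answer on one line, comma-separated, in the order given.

tiligib, laweob

The alternation tracks the last vowel of the stem — -gib when the last vowel of the stem is a high vowel (*ti*, *mu*, *vadu*, *gahahu*); -ob when the last vowel of the stem is a non-high vowel (*je*, *buha*).
*tili* — last vowel /i/ (a high vowel) → -gib → *tiligib*.
*lawe*: last vowel = /e/, a non-high vowel → -ob → *laweob*.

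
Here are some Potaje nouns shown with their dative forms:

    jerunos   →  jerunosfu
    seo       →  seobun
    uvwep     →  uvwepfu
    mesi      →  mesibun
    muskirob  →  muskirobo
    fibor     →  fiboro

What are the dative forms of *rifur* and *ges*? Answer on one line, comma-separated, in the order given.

rifuro, gesfu

Looking at the final sound of each stem: -fu when the stem ends in a voiceless consonant (*jerunos*, *uvwep*); -o when the stem ends in a voiced consonant (*muskirob*, *fibor*); -bun when the stem ends in a vowel (*seo*, *mesi*).
The final sound of *rifur* is /r/, which is a voiced consonant, so the suffix is -o, giving *rifuro*.
*ges* — final sound /s/ (a voiceless consonant) → -fu → *gesfu*.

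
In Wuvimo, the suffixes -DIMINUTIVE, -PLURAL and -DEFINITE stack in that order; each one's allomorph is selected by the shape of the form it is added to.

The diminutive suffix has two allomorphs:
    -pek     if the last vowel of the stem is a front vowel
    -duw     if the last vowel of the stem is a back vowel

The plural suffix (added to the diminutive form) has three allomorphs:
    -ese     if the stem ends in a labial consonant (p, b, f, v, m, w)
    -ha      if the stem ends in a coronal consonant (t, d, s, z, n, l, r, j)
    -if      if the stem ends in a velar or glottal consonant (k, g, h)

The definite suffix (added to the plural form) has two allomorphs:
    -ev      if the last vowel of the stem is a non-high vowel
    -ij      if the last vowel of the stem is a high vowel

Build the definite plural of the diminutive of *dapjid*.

*dapjid*: last vowel = /i/, a front vowel → -pek → *dapjidpek*.
The diminutive form *dapjidpek* — final consonant /k/ (velar/glottal) → -if → *dapjidpekif*.
The last vowel of the plural form *dapjidpekif* is /i/, which is a high vowel, so the definite suffix is -ij, giving *dapjidpekifij*.

dapjidpekifij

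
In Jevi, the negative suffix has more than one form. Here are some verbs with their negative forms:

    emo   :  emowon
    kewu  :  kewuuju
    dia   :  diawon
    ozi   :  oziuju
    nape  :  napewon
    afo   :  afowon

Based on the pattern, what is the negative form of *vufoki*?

Looking at the last vowel of each stem: -uju when the last vowel of the stem is a high vowel (*kewu*, *ozi*); -won when the last vowel of the stem is a non-high vowel (*emo*, *dia*, *nape*, *afo*).
*vufoki*: last vowel = /i/, a high vowel → -uju → *vufokiuju*.

vufokiuju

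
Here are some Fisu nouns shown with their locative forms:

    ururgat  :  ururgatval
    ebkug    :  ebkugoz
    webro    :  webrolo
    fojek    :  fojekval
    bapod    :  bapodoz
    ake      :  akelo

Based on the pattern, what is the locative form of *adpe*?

adpelo

The pattern is voicing of the final sound: -val when the stem ends in a voiceless consonant (*ururgat*, *fojek*); -oz when the stem ends in a voiced consonant (*ebkug*, *bapod*); -lo when the stem ends in a vowel (*webro*, *ake*).
The final sound of *adpe* is /e/, which is a vowel, so the suffix is -lo, giving *adpelo*.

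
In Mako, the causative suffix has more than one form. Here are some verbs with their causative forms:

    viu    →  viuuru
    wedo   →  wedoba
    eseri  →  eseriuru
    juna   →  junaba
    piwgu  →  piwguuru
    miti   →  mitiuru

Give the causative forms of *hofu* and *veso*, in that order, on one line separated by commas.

Looking at the last vowel of each stem: -uru when the last vowel of the stem is a high vowel (*viu*, *eseri*, *piwgu*, *miti*); -ba when the last vowel of the stem is a non-high vowel (*wedo*, *juna*).
*hofu* — last vowel /u/ (a high vowel) → -uru → *hofuuru*.
The last vowel of *veso* is /o/, which is a non-high vowel, so the suffix is -ba, giving *vesoba*.

hofuuru, vesoba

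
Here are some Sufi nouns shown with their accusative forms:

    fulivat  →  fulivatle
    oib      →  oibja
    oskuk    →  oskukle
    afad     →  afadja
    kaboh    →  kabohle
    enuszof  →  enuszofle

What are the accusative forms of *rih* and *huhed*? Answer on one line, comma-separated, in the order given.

rihle, huhedja

The suffix is conditioned by the final consonant: -le when the stem ends in a voiceless consonant (*fulivat*, *oskuk*, *kaboh*, *enuszof*); -ja when the stem ends in a voiced consonant (*oib*, *afad*).
*rih* — final consonant /h/ (voiceless) → -le → *rihle*.
Since the final consonant of *huhed* is /d/ (voiced), it takes -ja, giving *huhedja*.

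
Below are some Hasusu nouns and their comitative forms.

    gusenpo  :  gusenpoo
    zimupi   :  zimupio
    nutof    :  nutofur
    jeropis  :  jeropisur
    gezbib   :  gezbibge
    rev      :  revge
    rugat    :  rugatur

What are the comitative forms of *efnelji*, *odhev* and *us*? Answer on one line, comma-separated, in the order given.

Looking at the final sound of each stem: -ur when the stem ends in a voiceless consonant (*nutof*, *jeropis*, *rugat*); -ge when the stem ends in a voiced consonant (*gezbib*, *rev*); -o when the stem ends in a vowel (*gusenpo*, *zimupi*).
The final sound of *efnelji* is /i/, which is a vowel, so the suffix is -o, giving *efneljio*.
*odhev*: final sound = /v/, a voiced consonant → -ge → *odhevge*.
Since the final sound of *us* is /s/ (a voiceless consonant), it takes -ur, giving *usur*.

efneljio, odhevge, usur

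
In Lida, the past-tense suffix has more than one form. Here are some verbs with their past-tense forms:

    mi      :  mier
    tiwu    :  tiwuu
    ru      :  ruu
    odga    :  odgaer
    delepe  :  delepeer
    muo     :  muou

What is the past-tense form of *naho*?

nahou

The suffix is conditioned by the last vowel: -u when the last vowel of the stem is a rounded vowel (*tiwu*, *ru*, *muo*); -er when the last vowel of the stem is an unrounded vowel (*mi*, *odga*, *delepe*).
*naho*: last vowel = /o/, a rounded vowel → -u → *nahou*.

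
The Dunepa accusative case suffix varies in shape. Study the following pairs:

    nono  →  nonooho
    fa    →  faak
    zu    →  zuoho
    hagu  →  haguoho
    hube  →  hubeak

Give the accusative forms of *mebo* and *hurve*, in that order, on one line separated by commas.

The alternation tracks the last vowel of the stem — -oho when the last vowel of the stem is a rounded vowel (*nono*, *zu*, *hagu*); -ak when the last vowel of the stem is an unrounded vowel (*fa*, *hube*).
*mebo*: last vowel = /o/, a rounded vowel → -oho → *mebooho*.
*hurve*: last vowel = /e/, an unrounded vowel → -ak → *hurveak*.

mebooho, hurveak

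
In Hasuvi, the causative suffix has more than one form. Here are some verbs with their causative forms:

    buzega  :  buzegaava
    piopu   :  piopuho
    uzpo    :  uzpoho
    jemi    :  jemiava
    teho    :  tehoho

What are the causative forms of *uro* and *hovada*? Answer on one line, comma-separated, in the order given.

uroho, hovadaava

The suffix is conditioned by the last vowel: -ho when the last vowel of the stem is a rounded vowel (*piopu*, *uzpo*, *teho*); -ava when the last vowel of the stem is an unrounded vowel (*buzega*, *jemi*).
The last vowel of *uro* is /o/, which is a rounded vowel, so the suffix is -ho, giving *uroho*.
Since the last vowel of *hovada* is /a/ (an unrounded vowel), it takes -ava, giving *hovadaava*.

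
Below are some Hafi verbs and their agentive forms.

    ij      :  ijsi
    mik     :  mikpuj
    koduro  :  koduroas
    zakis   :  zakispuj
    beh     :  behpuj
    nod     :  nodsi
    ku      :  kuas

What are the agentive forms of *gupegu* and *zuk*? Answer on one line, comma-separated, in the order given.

Looking at the final sound of each stem: -puj when the stem ends in a voiceless consonant (*mik*, *zakis*, *beh*); -si when the stem ends in a voiced consonant (*ij*, *nod*); -as when the stem ends in a vowel (*koduro*, *ku*).
*gupegu*: final sound = /u/, a vowel → -as → *gupeguas*.
The final sound of *zuk* is /k/, which is a voiceless consonant, so the suffix is -puj, giving *zukpuj*.

gupeguas, zukpuj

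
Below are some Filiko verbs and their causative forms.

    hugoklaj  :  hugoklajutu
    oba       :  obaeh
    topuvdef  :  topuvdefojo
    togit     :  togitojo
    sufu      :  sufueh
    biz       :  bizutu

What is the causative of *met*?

metojo

Looking at the final sound of each stem: -ojo when the stem ends in a voiceless consonant (*topuvdef*, *togit*); -utu when the stem ends in a voiced consonant (*hugoklaj*, *biz*); -eh when the stem ends in a vowel (*oba*, *sufu*).
*met* — final sound /t/ (a voiceless consonant) → -ojo → *metojo*.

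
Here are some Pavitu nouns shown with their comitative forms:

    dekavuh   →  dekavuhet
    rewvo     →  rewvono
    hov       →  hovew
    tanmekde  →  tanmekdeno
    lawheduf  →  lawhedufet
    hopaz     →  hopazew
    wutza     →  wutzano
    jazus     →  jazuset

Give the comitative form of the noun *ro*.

The suffix is conditioned by the final sound: -et when the stem ends in a voiceless consonant (*dekavuh*, *lawheduf*, *jazus*); -ew when the stem ends in a voiced consonant (*hov*, *hopaz*); -no when the stem ends in a vowel (*rewvo*, *tanmekde*, *wutza*).
Since the final sound of *ro* is /o/ (a vowel), it takes -no, giving *rono*.

rono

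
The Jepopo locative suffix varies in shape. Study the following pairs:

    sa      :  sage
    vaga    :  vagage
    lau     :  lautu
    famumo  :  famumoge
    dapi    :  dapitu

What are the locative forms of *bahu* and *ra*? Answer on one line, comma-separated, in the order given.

bahutu, rage

The alternation tracks the last vowel of the stem — -tu when the last vowel of the stem is a high vowel (*lau*, *dapi*); -ge when the last vowel of the stem is a non-high vowel (*sa*, *vaga*, *famumo*).
*bahu* — last vowel /u/ (a high vowel) → -tu → *bahutu*.
*ra* — last vowel /a/ (a non-high vowel) → -ge → *rage*.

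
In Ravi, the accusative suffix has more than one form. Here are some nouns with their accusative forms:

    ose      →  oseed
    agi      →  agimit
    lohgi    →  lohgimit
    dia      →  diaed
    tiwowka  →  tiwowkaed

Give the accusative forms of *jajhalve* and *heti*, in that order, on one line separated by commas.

jajhalveed, hetimit

The alternation tracks the last vowel of the stem — -mit when the last vowel of the stem is a high vowel (*agi*, *lohgi*); -ed when the last vowel of the stem is a non-high vowel (*ose*, *dia*, *tiwowka*).
*jajhalve* — last vowel /e/ (a non-high vowel) → -ed → *jajhalveed*.
*heti* — last vowel /i/ (a high vowel) → -mit → *hetimit*.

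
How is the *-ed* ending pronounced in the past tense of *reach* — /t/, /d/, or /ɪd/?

The stem *reach* ends in a voiceless consonant other than /t/.
The -ed suffix is realized as /ɪd/ after /t, d/; as /t/ after other voiceless consonants; and as /d/ after other voiced sounds.
So -ed on *reach* is pronounced /t/.

/t/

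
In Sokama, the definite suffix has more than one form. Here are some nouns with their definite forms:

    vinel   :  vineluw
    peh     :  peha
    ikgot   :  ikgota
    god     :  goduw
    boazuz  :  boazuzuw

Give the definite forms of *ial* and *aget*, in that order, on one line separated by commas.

ialuw, ageta

The suffix is conditioned by the final consonant: -a when the stem ends in a voiceless consonant (*peh*, *ikgot*); -uw when the stem ends in a voiced consonant (*vinel*, *god*, *boazuz*).
*ial* — final consonant /l/ (voiced) → -uw → *ialuw*.
*aget*: final consonant = /t/, voiceless → -a → *ageta*.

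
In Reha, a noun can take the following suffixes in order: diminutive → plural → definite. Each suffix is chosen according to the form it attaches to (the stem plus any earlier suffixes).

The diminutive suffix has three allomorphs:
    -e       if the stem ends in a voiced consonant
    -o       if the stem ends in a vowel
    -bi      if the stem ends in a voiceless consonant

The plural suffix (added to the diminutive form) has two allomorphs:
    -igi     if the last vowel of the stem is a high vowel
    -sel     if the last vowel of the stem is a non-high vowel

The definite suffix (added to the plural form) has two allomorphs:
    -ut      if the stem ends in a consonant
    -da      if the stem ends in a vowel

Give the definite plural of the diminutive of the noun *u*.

uoselut

Since the final sound of *u* is /u/ (a vowel), it takes -o, giving *uo*.
The diminutive form *uo* — last vowel /o/ (a non-high vowel) → -sel → *uosel*.
Since the final sound of the plural form *uosel* is /l/ (a consonant), it takes -ut, giving *uoselut*.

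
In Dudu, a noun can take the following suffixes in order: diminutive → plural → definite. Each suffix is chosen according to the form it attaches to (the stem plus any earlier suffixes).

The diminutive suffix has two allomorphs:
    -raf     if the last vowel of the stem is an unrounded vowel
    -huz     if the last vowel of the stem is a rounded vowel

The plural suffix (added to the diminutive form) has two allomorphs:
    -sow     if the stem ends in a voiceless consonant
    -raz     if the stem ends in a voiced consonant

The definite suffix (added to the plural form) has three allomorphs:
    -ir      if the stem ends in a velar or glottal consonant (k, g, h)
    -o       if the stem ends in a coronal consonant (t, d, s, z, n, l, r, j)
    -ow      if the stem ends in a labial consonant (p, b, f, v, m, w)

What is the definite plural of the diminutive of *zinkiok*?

The last vowel of *zinkiok* is /o/, which is a rounded vowel, so the diminutive suffix is -huz, giving *zinkiokhuz*.
Since the final consonant of the diminutive form *zinkiokhuz* is /z/ (voiced), it takes -raz, giving *zinkiokhuzraz*.
The plural form *zinkiokhuzraz*: final consonant = /z/, coronal → -o → *zinkiokhuzrazo*.

zinkiokhuzrazo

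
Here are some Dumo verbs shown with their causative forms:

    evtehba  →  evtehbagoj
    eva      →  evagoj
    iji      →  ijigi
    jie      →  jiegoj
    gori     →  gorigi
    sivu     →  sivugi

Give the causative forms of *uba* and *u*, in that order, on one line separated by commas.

The pattern is height harmony: -gi when the last vowel of the stem is a high vowel (*iji*, *gori*, *sivu*); -goj when the last vowel of the stem is a non-high vowel (*evtehba*, *eva*, *jie*).
*uba*: last vowel = /a/, a non-high vowel → -goj → *ubagoj*.
Since the last vowel of *u* is /u/ (a high vowel), it takes -gi, giving *ugi*.

ubagoj, ugi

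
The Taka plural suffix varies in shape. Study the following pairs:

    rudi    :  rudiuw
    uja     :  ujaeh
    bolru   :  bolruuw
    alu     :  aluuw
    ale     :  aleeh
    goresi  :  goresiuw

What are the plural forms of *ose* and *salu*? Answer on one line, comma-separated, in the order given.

The alternation tracks the last vowel of the stem — -uw when the last vowel of the stem is a high vowel (*rudi*, *bolru*, *alu*, *goresi*); -eh when the last vowel of the stem is a non-high vowel (*uja*, *ale*).
The last vowel of *ose* is /e/, which is a non-high vowel, so the suffix is -eh, giving *oseeh*.
The last vowel of *salu* is /u/, which is a high vowel, so the suffix is -uw, giving *saluuw*.

oseeh, saluuw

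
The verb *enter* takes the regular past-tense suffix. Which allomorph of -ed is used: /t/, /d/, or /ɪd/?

/d/

The stem *enter* ends in a voiced sound other than /d/.
The -ed suffix is realized as /ɪd/ after /t, d/; as /t/ after other voiceless consonants; and as /d/ after other voiced sounds.
So -ed on *enter* is pronounced /d/.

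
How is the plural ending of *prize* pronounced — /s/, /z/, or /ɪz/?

The stem *prize* ends in a sibilant (/s, z, ʃ, ʒ, tʃ, dʒ/).
The plural suffix surfaces as /ɪz/ after sibilants, /s/ after other voiceless consonants, and /z/ after other voiced sounds.
So the plural -s on *prize* is pronounced /ɪz/.

/ɪz/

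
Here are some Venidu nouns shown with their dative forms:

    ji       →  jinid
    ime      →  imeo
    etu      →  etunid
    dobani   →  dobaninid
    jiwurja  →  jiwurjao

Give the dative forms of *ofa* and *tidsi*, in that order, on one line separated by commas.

The alternation tracks the last vowel of the stem — -nid when the last vowel of the stem is a high vowel (*ji*, *etu*, *dobani*); -o when the last vowel of the stem is a non-high vowel (*ime*, *jiwurja*).
*ofa* — last vowel /a/ (a non-high vowel) → -o → *ofao*.
The last vowel of *tidsi* is /i/, which is a high vowel, so the suffix is -nid, giving *tidsinid*.

ofao, tidsinid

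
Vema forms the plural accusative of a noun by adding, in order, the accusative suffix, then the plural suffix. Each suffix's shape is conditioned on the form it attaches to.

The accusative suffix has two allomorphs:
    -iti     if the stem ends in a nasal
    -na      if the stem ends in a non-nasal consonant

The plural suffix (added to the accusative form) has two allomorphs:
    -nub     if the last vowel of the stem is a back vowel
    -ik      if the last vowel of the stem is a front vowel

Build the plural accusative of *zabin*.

*zabin* — final consonant /n/ (a nasal) → -iti → *zabiniti*.
The last vowel of the accusative form *zabiniti* is /i/, which is a front vowel, so the plural suffix is -ik, giving *zabinitiik*.

zabinitiik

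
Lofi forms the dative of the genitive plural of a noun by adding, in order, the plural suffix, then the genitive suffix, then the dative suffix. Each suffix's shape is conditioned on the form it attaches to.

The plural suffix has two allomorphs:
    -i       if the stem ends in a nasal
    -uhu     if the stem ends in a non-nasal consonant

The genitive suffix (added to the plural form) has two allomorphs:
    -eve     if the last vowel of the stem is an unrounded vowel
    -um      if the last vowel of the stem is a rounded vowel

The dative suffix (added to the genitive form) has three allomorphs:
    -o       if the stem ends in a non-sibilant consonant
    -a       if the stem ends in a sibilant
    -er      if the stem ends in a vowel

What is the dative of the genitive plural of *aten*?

atenieveer

*aten*: final consonant = /n/, a nasal → -i → *ateni*.
Since the last vowel of the plural form *ateni* is /i/ (an unrounded vowel), it takes -eve, giving *atenieve*.
Since the final sound of the genitive form *atenieve* is /e/ (a vowel), it takes -er, giving *atenieveer*.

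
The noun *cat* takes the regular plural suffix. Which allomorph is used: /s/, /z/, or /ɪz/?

The stem *cat* ends in a voiceless non-sibilant consonant.
The plural suffix surfaces as /ɪz/ after sibilants, /s/ after other voiceless consonants, and /z/ after other voiced sounds.
So the plural -s on *cat* is pronounced /s/.

/s/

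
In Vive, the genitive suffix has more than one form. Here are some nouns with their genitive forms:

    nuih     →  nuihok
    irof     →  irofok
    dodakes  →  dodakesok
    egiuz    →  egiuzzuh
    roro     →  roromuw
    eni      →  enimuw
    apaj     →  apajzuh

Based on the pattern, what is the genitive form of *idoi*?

idoimuw

Looking at the final sound of each stem: -ok when the stem ends in a voiceless consonant (*nuih*, *irof*, *dodakes*); -zuh when the stem ends in a voiced consonant (*egiuz*, *apaj*); -muw when the stem ends in a vowel (*roro*, *eni*).
*idoi*: final sound = /i/, a vowel → -muw → *idoimuw*.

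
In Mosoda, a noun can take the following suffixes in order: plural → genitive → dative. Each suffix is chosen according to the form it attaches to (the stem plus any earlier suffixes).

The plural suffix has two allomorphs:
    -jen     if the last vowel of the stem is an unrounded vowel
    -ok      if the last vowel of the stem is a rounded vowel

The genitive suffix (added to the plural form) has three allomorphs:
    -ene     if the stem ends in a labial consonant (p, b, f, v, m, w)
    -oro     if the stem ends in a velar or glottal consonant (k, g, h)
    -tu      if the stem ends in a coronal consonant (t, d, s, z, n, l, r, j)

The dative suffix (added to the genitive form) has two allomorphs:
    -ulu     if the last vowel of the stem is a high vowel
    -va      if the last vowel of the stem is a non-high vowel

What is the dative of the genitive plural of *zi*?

The last vowel of *zi* is /i/, which is an unrounded vowel, so the plural suffix is -jen, giving *zijen*.
The final consonant of the plural form *zijen* is /n/, which is coronal, so the genitive suffix is -tu, giving *zijentu*.
The genitive form *zijentu*: last vowel = /u/, a high vowel → -ulu → *zijentuulu*.

zijentuulu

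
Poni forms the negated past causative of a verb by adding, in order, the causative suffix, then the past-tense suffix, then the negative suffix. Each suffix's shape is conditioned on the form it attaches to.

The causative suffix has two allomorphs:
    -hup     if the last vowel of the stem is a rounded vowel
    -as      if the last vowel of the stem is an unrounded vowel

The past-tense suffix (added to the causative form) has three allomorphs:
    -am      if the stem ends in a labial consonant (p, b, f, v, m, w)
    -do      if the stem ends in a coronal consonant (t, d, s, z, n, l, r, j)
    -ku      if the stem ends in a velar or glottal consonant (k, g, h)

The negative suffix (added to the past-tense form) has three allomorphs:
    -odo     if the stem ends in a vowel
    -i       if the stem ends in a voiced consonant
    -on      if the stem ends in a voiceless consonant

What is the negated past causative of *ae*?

aeasdoodo

*ae* — last vowel /e/ (an unrounded vowel) → -as → *aeas*.
Since the final consonant of the causative form *aeas* is /s/ (coronal), it takes -do, giving *aeasdo*.
The past-tense form *aeasdo* — final sound /o/ (a vowel) → -odo → *aeasdoodo*.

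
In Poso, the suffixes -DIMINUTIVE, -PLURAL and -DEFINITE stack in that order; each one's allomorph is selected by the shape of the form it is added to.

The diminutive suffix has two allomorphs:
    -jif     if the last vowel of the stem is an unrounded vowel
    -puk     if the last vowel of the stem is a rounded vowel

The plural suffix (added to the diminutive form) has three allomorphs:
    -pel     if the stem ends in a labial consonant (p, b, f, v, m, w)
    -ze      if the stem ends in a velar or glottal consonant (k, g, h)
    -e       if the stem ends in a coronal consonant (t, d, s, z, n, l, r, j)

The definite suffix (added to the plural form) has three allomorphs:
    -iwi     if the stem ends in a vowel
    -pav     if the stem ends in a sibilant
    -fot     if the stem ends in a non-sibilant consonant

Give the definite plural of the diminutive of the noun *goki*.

Since the last vowel of *goki* is /i/ (an unrounded vowel), it takes -jif, giving *gokijif*.
Since the final consonant of the diminutive form *gokijif* is /f/ (labial), it takes -pel, giving *gokijifpel*.
The final sound of the plural form *gokijifpel* is /l/, which is a non-sibilant consonant, so the definite suffix is -fot, giving *gokijifpelfot*.

gokijifpelfot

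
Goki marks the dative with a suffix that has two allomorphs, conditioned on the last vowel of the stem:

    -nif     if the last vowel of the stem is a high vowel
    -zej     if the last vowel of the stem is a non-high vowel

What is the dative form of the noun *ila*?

ilazej

*ila*: last vowel = /a/, a non-high vowel → -zej → *ilazej*.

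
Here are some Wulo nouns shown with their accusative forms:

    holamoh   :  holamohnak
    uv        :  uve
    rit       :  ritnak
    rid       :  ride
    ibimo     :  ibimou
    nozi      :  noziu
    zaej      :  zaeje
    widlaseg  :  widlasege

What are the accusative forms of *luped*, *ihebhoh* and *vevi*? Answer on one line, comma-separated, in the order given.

lupede, ihebhohnak, veviu

Looking at the final sound of each stem: -nak when the stem ends in a voiceless consonant (*holamoh*, *rit*); -e when the stem ends in a voiced consonant (*uv*, *rid*, *zaej*, *widlaseg*); -u when the stem ends in a vowel (*ibimo*, *nozi*).
Since the final sound of *luped* is /d/ (a voiced consonant), it takes -e, giving *lupede*.
*ihebhoh*: final sound = /h/, a voiceless consonant → -nak → *ihebhohnak*.
*vevi*: final sound = /i/, a vowel → -u → *veviu*.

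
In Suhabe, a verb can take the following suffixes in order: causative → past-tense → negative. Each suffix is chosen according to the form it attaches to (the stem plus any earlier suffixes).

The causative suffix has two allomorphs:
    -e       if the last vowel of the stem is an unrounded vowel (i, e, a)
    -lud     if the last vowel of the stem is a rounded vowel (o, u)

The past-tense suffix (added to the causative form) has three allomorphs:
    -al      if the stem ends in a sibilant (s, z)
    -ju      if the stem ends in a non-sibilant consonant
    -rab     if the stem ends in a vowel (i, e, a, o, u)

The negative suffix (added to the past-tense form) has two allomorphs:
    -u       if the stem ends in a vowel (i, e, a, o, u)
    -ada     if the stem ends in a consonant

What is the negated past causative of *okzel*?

*okzel*: last vowel = /e/, an unrounded vowel → -e → *okzele*.
The causative form *okzele* — final sound /e/ (a vowel) → -rab → *okzelerab*.
The final sound of the past-tense form *okzelerab* is /b/, which is a consonant, so the negative suffix is -ada, giving *okzelerabada*.

okzelerabada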